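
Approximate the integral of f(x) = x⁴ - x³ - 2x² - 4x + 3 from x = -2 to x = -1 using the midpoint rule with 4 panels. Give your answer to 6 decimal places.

14.197510

h = (-1 − (-2))/4 = 0.25.
Midpoints m₁,…,m₄ = -1.875, -1.625, -1.375, -1.125.
f(m₁)=22.420166015625, f(m₂)=15.482666015625, f(m₃)=10.892822265625, f(m₄)=7.994384765625.
h·[f(m₁) + f(m₂) + f(m₃) + f(m₄)] = 0.25·(56.7900390625) = 14.197510.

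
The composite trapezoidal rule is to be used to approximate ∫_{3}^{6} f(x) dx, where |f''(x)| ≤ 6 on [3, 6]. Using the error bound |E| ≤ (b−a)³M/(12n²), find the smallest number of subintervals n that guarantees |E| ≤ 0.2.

Need 162/(12n²) ≤ 0.2.
n² ≥ 162/(12·0.2) = 67.5 ⇒ n ≥ 8.2158, so the smallest n is 9.

9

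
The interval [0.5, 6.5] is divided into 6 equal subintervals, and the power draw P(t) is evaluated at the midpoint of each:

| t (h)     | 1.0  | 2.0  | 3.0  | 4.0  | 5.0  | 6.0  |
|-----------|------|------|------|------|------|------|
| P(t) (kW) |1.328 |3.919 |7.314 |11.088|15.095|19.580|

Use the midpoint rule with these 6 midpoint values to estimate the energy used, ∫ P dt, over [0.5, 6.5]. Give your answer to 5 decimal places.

58.32400

h = 1, n = 6.
h·[y(m₁) + y(m₂) + y(m₃) + y(m₄) + y(m₅) + y(m₆)] = 1·(58.324) = 58.32400.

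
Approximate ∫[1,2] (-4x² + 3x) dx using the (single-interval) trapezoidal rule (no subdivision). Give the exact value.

-5.5

T = (b−a)/2 · [f(1) + f(2)] = 0.5·[(-1) + (-10)] = -5.5.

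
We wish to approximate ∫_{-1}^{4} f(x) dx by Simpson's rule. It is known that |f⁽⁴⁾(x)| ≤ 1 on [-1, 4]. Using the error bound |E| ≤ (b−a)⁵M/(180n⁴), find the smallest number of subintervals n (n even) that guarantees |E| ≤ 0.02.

Need 3125/(180n⁴) ≤ 0.02.
n⁴ ≥ 3125/(180·0.02) = 868.056 ⇒ n ≥ 5.4280, so the smallest even n is 6. (n must be even for Simpson's rule.)

6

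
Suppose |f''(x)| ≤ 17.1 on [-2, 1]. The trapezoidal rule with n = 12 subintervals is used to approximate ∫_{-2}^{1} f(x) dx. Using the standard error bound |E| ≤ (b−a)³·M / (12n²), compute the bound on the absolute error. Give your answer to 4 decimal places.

0.2672

|E| ≤ (3)³·17.1 / (12·12²) = 461.7/1728 = 0.2672.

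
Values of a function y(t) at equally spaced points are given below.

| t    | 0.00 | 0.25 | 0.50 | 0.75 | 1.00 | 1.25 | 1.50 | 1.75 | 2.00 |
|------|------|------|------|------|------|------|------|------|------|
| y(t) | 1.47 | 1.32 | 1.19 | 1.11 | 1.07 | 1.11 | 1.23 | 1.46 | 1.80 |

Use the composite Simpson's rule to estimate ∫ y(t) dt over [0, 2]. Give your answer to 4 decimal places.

h = 0.25, n = 8.
(h/3)·[y₀ + 4y₁ + 2y₂ + 4y₃ + 2y₄ + 4y₅ + 2y₆ + 4y₇ + y₈] = 0.083333·(30.25) = 2.5208.

2.5208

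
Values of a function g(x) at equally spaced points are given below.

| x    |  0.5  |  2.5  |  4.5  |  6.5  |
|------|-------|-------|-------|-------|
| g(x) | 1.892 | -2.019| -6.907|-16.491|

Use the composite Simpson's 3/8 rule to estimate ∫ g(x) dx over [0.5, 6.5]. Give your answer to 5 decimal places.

-31.03275

h = 2, n = 3.
(3h/8)·[y₀ + 3y₁ + 3y₂ + y₃] = 0.75·(-41.377) = -31.03275.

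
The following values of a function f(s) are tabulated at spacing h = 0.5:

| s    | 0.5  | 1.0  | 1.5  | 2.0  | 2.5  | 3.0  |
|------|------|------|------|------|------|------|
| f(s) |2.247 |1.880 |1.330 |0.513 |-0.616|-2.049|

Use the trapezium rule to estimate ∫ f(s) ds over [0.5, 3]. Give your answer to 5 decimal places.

h = 0.5, n = 5.
(h/2)·[y₀ + 2y₁ + 2y₂ + 2y₃ + 2y₄ + y₅] = 0.25·(6.412) = 1.60300.

1.60300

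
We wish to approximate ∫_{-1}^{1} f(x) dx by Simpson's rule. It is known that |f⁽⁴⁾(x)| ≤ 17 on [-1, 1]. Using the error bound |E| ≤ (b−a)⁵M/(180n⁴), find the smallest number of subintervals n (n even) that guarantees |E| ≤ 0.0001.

14

Need 544/(180n⁴) ≤ 0.0001.
n⁴ ≥ 544/(180·0.0001) = 30222.2 ⇒ n ≥ 13.1850, so the smallest even n is 14. (n must be even for Simpson's rule.)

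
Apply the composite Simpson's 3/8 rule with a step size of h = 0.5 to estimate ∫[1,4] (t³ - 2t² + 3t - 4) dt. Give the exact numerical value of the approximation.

h = (4 − 1)/6 = 0.5.
Nodes t₀,…,t₆ = 1, 1.5, 2, 2.5, 3, 3.5, 4.
f(t) = t³ - 2t² + 3t - 4: f₀=-2, f₁=-0.625, f₂=2, f₃=6.625, f₄=14, f₅=24.875, f₆=40.
(3h/8)·[f₀ + 3f₁ + 3f₂ + 2f₃ + 3f₄ + 3f₅ + f₆] = 0.1875·(172) = 32.25.

32.25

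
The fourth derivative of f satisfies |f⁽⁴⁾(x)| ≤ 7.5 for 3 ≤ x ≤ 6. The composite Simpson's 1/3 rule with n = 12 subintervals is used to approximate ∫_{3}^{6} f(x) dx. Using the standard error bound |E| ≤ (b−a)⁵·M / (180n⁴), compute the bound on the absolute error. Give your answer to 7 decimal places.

|E| ≤ (3)⁵·7.5 / (180·12⁴) = 1822.5/3732480 = 0.0004883.

0.0004883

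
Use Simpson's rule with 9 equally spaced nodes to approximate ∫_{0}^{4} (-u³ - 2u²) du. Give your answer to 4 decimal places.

h = (4 − 0)/8 = 0.5.
Nodes u₀,…,u₈ = 0, 0.5, 1, 1.5, 2, 2.5, 3, 3.5, 4.
f(u) = -u³ - 2u²: f₀=0, f₁=-0.625, f₂=-3, f₃=-7.875, f₄=-16, f₅=-28.125, f₆=-45, f₇=-67.375, f₈=-96.
(h/3)·[f₀ + 4f₁ + 2f₂ + 4f₃ + 2f₄ + 4f₅ + 2f₆ + 4f₇ + f₈] = 0.166667·(-640) = -106.6667.

-106.6667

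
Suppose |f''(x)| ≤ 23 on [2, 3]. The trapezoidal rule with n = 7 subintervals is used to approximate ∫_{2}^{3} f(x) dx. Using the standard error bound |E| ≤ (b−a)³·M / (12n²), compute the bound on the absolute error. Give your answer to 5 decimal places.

0.03912

|E| ≤ (1)³·23 / (12·7²) = 23/588 = 0.03912.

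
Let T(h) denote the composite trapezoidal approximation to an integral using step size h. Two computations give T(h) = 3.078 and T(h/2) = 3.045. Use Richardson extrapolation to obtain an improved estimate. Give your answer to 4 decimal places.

3.0340

R = (4·T(h/2) − T(h)) / 3 = (4·3.045 − 3.078)/3 = (9.102)/3 = 3.0340.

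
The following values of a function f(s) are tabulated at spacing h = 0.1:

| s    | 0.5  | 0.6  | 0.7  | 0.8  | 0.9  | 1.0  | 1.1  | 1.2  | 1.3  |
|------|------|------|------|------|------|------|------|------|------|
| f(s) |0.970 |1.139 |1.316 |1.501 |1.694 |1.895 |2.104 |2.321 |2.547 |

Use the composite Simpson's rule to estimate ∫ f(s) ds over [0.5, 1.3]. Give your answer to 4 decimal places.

h = 0.1, n = 8.
(h/3)·[y₀ + 4y₁ + 2y₂ + 4y₃ + 2y₄ + 4y₅ + 2y₆ + 4y₇ + y₈] = 0.033333·(41.169) = 1.3723.

1.3723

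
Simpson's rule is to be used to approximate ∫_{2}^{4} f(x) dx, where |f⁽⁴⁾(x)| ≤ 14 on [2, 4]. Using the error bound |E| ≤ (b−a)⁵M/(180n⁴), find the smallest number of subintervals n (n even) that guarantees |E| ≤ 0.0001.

14

Need 448/(180n⁴) ≤ 0.0001.
n⁴ ≥ 448/(180·0.0001) = 24888.9 ⇒ n ≥ 12.5603, so the smallest even n is 14. (n must be even for Simpson's rule.)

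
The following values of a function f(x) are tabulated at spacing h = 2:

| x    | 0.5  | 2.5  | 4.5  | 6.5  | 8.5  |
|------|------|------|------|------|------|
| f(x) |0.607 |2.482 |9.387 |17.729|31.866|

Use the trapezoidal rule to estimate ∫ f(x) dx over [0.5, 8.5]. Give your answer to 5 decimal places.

h = 2, n = 4.
(h/2)·[y₀ + 2y₁ + 2y₂ + 2y₃ + y₄] = 1·(91.669) = 91.66900.

91.66900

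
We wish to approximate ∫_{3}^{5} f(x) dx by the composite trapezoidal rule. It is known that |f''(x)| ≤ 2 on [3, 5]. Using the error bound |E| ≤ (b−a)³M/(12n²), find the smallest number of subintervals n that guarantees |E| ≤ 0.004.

19

Need 16/(12n²) ≤ 0.004.
n² ≥ 16/(12·0.004) = 333.333 ⇒ n ≥ 18.2574, so the smallest n is 19.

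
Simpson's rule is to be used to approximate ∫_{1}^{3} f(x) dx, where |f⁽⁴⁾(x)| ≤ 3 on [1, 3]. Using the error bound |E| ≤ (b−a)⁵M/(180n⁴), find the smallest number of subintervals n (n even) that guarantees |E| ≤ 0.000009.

16

Need 96/(180n⁴) ≤ 0.000009.
n⁴ ≥ 96/(180·0.000009) = 59259.3 ⇒ n ≥ 15.6023, so the smallest even n is 16. (n must be even for Simpson's rule.)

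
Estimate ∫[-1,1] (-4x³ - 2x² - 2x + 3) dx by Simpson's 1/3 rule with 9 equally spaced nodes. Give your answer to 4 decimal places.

4.6667

h = (1 − (-1))/8 = 0.25.
Nodes x₀,…,x₈ = -1, -0.75, -0.5, -0.25, 0, 0.25, 0.5, 0.75, 1.
f(x) = -4x³ - 2x² - 2x + 3: f₀=7, f₁=5.0625, f₂=4, f₃=3.4375, f₄=3, f₅=2.3125, f₆=1, f₇=-1.3125, f₈=-5.
(h/3)·[f₀ + 4f₁ + 2f₂ + 4f₃ + 2f₄ + 4f₅ + 2f₆ + 4f₇ + f₈] = 0.083333·(56) = 4.6667.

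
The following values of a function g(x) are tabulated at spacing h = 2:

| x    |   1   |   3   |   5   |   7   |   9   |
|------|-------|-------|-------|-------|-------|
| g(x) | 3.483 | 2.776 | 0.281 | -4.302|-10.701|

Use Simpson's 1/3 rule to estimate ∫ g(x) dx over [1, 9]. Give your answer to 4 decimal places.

h = 2, n = 4.
(h/3)·[y₀ + 4y₁ + 2y₂ + 4y₃ + y₄] = 0.666667·(-12.760) = -8.5067.

-8.5067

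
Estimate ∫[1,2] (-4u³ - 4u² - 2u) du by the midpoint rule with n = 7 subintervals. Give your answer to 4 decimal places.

h = (2 − 1)/7 = 0.142857.
Midpoints m₁,…,m₇ = 1.071429, 1.214286, 1.357143, 1.5, 1.642857, 1.785714, 1.928571.
f(m₁)=-11.654519, f(m₂)=-15.488338, f(m₃)=-20.080175, f(m₄)=-25.5, f(m₅)=-31.817784, f(m₆)=-39.103499, f(m₇)=-47.427114.
h·[f(m₁) + f(m₂) + f(m₃) + f(m₄) + f(m₅) + f(m₆) + f(m₇)] = 0.142857·(-191.071429) = -27.2959.

-27.2959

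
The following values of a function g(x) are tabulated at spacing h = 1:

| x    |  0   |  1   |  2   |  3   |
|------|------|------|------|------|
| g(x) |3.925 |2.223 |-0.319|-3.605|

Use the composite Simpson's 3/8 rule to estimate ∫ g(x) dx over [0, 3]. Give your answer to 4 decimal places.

h = 1, n = 3.
(3h/8)·[y₀ + 3y₁ + 3y₂ + y₃] = 0.375·(6.032) = 2.2620.

2.2620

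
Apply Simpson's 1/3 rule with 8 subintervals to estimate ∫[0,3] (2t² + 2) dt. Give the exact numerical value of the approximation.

24

h = (3 − 0)/8 = 0.375.
Nodes t₀,…,t₈ = 0, 0.375, 0.75, 1.125, 1.5, 1.875, 2.25, 2.625, 3.
f(t) = 2t² + 2: f₀=2, f₁=2.28125, f₂=3.125, f₃=4.53125, f₄=6.5, f₅=9.03125, f₆=12.125, f₇=15.78125, f₈=20.
(h/3)·[f₀ + 4f₁ + 2f₂ + 4f₃ + 2f₄ + 4f₅ + 2f₆ + 4f₇ + f₈] = 0.125·(192) = 24.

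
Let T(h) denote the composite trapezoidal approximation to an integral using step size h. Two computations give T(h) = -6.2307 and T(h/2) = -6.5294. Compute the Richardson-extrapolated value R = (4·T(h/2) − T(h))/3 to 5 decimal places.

-6.62897

R = (4·T(h/2) − T(h)) / 3 = (4·(-6.5294) − (-6.2307))/3 = (-19.8869)/3 = -6.62897.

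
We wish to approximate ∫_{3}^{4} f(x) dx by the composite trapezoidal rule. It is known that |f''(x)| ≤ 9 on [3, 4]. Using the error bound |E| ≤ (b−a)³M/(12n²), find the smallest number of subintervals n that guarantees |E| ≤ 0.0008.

31

Need 9/(12n²) ≤ 0.0008.
n² ≥ 9/(12·0.0008) = 937.5 ⇒ n ≥ 30.6186, so the smallest n is 31.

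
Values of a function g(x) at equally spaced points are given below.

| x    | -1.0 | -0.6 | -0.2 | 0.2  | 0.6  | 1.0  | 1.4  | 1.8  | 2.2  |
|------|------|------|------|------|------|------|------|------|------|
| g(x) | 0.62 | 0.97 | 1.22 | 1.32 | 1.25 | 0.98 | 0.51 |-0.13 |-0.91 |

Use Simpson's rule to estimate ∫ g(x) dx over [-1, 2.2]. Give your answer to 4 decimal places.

h = 0.4, n = 8.
(h/3)·[y₀ + 4y₁ + 2y₂ + 4y₃ + 2y₄ + 4y₅ + 2y₆ + 4y₇ + y₈] = 0.133333·(18.23) = 2.4307.

2.4307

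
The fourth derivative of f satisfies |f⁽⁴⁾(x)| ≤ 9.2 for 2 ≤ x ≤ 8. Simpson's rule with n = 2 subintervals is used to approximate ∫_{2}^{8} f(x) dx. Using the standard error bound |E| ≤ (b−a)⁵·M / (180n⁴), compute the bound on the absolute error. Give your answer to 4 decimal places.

|E| ≤ (6)⁵·9.2 / (180·2⁴) = 71539.2/2880 = 24.8400.

24.8400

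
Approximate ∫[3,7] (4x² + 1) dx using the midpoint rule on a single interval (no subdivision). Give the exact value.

M = (b−a)·f(5) = 4·(101) = 404.

404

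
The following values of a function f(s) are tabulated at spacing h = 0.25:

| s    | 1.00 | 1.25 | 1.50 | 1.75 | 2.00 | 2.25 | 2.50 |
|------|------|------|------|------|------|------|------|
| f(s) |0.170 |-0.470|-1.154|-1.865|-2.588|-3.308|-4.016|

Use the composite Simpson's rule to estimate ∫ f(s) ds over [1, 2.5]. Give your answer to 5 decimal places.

-2.82517

h = 0.25, n = 6.
(h/3)·[y₀ + 4y₁ + 2y₂ + 4y₃ + 2y₄ + 4y₅ + y₆] = 0.083333·(-33.902) = -2.82517.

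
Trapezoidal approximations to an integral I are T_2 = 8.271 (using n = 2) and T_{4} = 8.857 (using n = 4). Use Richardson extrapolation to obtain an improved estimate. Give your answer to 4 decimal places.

9.0523

R = (4·T_{4} − T_2) / 3 = (4·8.857 − 8.271)/3 = (27.157)/3 = 9.0523.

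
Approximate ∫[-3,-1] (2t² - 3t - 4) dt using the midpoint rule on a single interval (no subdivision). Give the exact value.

M = (b−a)·f(-2) = 2·(10) = 20.

20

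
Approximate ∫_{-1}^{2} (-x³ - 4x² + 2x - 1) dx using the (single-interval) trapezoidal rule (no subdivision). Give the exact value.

-40.5

T = (b−a)/2 · [f(-1) + f(2)] = 1.5·[(-6) + (-21)] = -40.5.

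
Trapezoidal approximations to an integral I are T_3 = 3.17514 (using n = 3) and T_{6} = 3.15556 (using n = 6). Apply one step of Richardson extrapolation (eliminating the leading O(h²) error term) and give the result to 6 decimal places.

3.149033

R = (4·T_{6} − T_3) / 3 = (4·3.15556 − 3.17514)/3 = (9.44710)/3 = 3.149033.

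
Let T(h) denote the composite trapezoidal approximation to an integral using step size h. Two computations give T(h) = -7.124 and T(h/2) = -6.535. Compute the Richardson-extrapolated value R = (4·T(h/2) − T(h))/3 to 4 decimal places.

-6.3387

R = (4·T(h/2) − T(h)) / 3 = (4·(-6.535) − (-7.124))/3 = (-19.016)/3 = -6.3387.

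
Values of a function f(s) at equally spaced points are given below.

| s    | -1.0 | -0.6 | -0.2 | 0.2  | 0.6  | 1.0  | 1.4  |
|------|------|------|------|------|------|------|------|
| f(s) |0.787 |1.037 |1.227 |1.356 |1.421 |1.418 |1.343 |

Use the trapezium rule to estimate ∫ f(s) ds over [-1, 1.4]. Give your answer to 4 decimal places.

h = 0.4, n = 6.
(h/2)·[y₀ + 2y₁ + 2y₂ + 2y₃ + 2y₄ + 2y₅ + y₆] = 0.2·(15.048) = 3.0096.

3.0096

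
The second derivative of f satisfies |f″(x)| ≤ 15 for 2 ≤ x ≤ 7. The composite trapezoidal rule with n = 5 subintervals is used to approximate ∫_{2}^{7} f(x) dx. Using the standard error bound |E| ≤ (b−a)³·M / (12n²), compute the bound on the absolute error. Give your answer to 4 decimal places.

6.2500

|E| ≤ (5)³·15 / (12·5²) = 1875/300 = 6.2500.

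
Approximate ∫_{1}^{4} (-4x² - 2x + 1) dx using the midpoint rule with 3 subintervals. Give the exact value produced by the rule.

h = (4 − 1)/3 = 1.
Midpoints m₁,…,m₃ = 1.5, 2.5, 3.5.
f(m₁)=-11, f(m₂)=-29, f(m₃)=-55.
h·[f(m₁) + f(m₂) + f(m₃)] = 1·(-95) = -95.

-95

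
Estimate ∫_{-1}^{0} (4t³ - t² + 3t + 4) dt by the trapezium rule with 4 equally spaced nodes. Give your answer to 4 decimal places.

h = (0 − (-1))/3 = 0.333333.
Nodes t₀,…,t₃ = -1, -0.666667, -0.333333, 0.
f(t) = 4t³ - t² + 3t + 4: f₀=-4, f₁=0.370370, f₂=2.740741, f₃=4.
(h/2)·[f₀ + 2f₁ + 2f₂ + f₃] = 0.166667·(6.222222) = 1.0370.

1.0370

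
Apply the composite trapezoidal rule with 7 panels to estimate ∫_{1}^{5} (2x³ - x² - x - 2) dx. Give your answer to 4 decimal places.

h = (5 − 1)/7 = 0.571429.
Nodes x₀,…,x₇ = 1, 1.571429, 2.142857, 2.714286, 3.285714, 3.857143, 4.428571, 5.
f(x) = 2x³ - x² - x - 2: f₀=-2, f₁=1.720117, f₂=10.944606, f₃=27.912536, f₄=54.862974, f₅=94.034985, f₆=147.667638, f₇=218.
(h/2)·[f₀ + 2f₁ + 2f₂ + 2f₃ + 2f₄ + 2f₅ + 2f₆ + f₇] = 0.285714·(890.285714) = 254.3673.

254.3673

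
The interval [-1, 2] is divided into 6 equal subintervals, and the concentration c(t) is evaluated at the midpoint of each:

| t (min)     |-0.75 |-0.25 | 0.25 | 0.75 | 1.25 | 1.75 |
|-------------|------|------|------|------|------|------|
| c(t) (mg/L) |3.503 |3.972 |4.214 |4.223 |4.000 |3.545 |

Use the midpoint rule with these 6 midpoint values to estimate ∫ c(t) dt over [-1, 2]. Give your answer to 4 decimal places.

h = 0.5, n = 6.
h·[y(m₁) + y(m₂) + y(m₃) + y(m₄) + y(m₅) + y(m₆)] = 0.5·(23.457) = 11.7285.

11.7285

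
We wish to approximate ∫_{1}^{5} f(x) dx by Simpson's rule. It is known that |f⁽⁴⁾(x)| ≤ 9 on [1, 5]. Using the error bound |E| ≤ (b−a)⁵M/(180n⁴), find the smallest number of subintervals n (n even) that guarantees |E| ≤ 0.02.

Need 9216/(180n⁴) ≤ 0.02.
n⁴ ≥ 9216/(180·0.02) = 2560 ⇒ n ≥ 7.1131, so the smallest even n is 8. (n must be even for Simpson's rule.)

8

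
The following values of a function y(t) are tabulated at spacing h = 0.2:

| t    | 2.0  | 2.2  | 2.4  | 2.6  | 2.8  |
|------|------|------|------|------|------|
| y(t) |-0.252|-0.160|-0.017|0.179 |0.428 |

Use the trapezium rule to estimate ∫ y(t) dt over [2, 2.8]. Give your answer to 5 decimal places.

h = 0.2, n = 4.
(h/2)·[y₀ + 2y₁ + 2y₂ + 2y₃ + y₄] = 0.1·(0.180) = 0.01800.

0.01800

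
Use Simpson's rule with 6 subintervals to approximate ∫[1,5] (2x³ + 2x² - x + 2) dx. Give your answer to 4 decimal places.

h = (5 − 1)/6 = 0.666667.
Nodes x₀,…,x₆ = 1, 1.666667, 2.333333, 3, 3.666667, 4.333333, 5.
f(x) = 2x³ + 2x² - x + 2: f₀=5, f₁=15.148148, f₂=35.962963, f₃=71, f₄=123.814815, f₅=197.962963, f₆=297.
(h/3)·[f₀ + 4f₁ + 2f₂ + 4f₃ + 2f₄ + 4f₅ + f₆] = 0.222222·(1758) = 390.6667.

390.6667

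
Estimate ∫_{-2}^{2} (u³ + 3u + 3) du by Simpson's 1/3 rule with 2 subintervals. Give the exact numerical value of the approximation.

12

h = (2 − (-2))/2 = 2.
Nodes u₀,…,u₂ = -2, 0, 2.
f(u) = u³ + 3u + 3: f₀=-11, f₁=3, f₂=17.
(h/3)·[f₀ + 4f₁ + f₂] = 0.666667·(18) = 12.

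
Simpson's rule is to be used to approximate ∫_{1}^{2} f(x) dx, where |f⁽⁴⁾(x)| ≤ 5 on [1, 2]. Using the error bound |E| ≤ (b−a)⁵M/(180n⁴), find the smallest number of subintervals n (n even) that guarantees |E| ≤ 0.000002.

12

Need 5/(180n⁴) ≤ 0.000002.
n⁴ ≥ 5/(180·0.000002) = 13888.9 ⇒ n ≥ 10.8559, so the smallest even n is 12. (n must be even for Simpson's rule.)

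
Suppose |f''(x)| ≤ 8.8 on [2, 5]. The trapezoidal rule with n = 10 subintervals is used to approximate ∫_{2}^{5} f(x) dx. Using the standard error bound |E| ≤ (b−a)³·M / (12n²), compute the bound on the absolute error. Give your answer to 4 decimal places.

|E| ≤ (3)³·8.8 / (12·10²) = 237.6/1200 = 0.1980.

0.1980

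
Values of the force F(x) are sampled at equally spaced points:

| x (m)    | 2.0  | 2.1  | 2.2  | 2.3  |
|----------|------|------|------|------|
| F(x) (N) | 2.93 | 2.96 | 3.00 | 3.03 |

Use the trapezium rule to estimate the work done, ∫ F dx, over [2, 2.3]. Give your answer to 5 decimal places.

0.89400

h = 0.1, n = 3.
(h/2)·[y₀ + 2y₁ + 2y₂ + y₃] = 0.05·(17.88) = 0.89400.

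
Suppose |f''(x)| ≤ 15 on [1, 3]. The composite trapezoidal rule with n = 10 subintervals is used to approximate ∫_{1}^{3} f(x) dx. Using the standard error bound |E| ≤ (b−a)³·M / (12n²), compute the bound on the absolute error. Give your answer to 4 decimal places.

0.1000

|E| ≤ (2)³·15 / (12·10²) = 120/1200 = 0.1000.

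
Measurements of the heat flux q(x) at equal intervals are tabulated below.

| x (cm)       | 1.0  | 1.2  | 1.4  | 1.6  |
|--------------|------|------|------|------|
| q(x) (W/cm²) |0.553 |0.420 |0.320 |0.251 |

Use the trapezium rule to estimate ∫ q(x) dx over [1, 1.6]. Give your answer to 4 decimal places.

h = 0.2, n = 3.
(h/2)·[y₀ + 2y₁ + 2y₂ + y₃] = 0.1·(2.284) = 0.2284.

0.2284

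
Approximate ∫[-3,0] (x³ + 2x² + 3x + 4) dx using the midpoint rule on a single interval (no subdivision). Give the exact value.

1.875

M = (b−a)·f(-1.5) = 3·(0.625) = 1.875.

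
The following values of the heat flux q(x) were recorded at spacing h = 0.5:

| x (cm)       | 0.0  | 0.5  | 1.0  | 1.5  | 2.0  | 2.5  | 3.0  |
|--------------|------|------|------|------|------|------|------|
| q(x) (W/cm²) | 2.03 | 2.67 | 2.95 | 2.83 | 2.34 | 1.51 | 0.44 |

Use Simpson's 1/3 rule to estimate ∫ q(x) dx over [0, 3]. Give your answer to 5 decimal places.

6.84833

h = 0.5, n = 6.
(h/3)·[y₀ + 4y₁ + 2y₂ + 4y₃ + 2y₄ + 4y₅ + y₆] = 0.166667·(41.09) = 6.84833.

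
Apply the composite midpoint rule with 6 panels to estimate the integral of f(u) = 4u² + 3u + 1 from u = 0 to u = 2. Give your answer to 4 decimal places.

18.5926

h = (2 − 0)/6 = 0.333333.
Midpoints m₁,…,m₆ = 0.166667, 0.5, 0.833333, 1.166667, 1.5, 1.833333.
f(m₁)=1.611111, f(m₂)=3.5, f(m₃)=6.277778, f(m₄)=9.944444, f(m₅)=14.5, f(m₆)=19.944444.
h·[f(m₁) + f(m₂) + f(m₃) + f(m₄) + f(m₅) + f(m₆)] = 0.333333·(55.777778) = 18.5926.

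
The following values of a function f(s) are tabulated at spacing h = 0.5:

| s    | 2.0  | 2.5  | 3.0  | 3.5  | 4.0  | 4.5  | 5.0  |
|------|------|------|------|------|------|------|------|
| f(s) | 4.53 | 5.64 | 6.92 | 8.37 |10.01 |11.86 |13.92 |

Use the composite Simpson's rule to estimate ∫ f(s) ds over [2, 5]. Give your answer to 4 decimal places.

25.9650

h = 0.5, n = 6.
(h/3)·[y₀ + 4y₁ + 2y₂ + 4y₃ + 2y₄ + 4y₅ + y₆] = 0.166667·(155.79) = 25.9650.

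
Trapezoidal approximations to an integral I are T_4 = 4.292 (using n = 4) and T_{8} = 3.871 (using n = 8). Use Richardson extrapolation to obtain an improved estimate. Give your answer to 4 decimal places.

R = (4·T_{8} − T_4) / 3 = (4·3.871 − 4.292)/3 = (11.192)/3 = 3.7307.

3.7307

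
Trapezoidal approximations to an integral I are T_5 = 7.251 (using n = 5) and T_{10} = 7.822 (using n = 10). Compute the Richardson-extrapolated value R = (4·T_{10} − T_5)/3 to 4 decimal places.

R = (4·T_{10} − T_5) / 3 = (4·7.822 − 7.251)/3 = (24.037)/3 = 8.0123.

8.0123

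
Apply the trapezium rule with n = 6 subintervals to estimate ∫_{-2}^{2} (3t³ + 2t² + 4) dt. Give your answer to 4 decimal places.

27.2593

h = (2 − (-2))/6 = 0.666667.
Nodes t₀,…,t₆ = -2, -1.333333, -0.666667, 0, 0.666667, 1.333333, 2.
f(t) = 3t³ + 2t² + 4: f₀=-12, f₁=0.444444, f₂=4, f₃=4, f₄=5.777778, f₅=14.666667, f₆=36.
(h/2)·[f₀ + 2f₁ + 2f₂ + 2f₃ + 2f₄ + 2f₅ + f₆] = 0.333333·(81.777778) = 27.2593.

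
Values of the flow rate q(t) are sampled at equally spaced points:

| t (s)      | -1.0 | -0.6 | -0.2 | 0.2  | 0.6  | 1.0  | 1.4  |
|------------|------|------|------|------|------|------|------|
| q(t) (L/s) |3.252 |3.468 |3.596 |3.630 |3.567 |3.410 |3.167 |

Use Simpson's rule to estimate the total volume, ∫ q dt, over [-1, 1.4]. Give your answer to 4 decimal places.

8.3703

h = 0.4, n = 6.
(h/3)·[y₀ + 4y₁ + 2y₂ + 4y₃ + 2y₄ + 4y₅ + y₆] = 0.133333·(62.777) = 8.3703.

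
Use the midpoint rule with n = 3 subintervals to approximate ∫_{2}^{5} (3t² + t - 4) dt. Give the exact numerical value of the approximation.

114.75

h = (5 − 2)/3 = 1.
Midpoints m₁,…,m₃ = 2.5, 3.5, 4.5.
f(m₁)=17.25, f(m₂)=36.25, f(m₃)=61.25.
h·[f(m₁) + f(m₂) + f(m₃)] = 1·(114.75) = 114.75.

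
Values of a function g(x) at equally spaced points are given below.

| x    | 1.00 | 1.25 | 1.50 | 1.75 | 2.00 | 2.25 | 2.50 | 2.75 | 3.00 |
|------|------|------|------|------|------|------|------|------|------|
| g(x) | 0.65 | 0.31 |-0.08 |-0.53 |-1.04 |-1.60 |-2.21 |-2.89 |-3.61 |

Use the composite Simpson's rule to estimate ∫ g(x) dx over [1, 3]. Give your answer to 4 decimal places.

-2.3717

h = 0.25, n = 8.
(h/3)·[y₀ + 4y₁ + 2y₂ + 4y₃ + 2y₄ + 4y₅ + 2y₆ + 4y₇ + y₈] = 0.083333·(-28.46) = -2.3717.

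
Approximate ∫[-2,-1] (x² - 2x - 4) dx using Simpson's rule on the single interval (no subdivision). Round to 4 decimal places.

S = (b−a)/6 · [f(-2) + 4f(-1.5) + f(-1)] = 0.166667·[4 + 4·1.25 + (-1)] = 1.3333.

1.3333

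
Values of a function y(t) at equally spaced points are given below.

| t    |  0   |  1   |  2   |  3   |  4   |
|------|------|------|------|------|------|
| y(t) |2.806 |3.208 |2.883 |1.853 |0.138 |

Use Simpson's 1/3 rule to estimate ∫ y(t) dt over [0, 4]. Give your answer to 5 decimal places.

9.65133

h = 1, n = 4.
(h/3)·[y₀ + 4y₁ + 2y₂ + 4y₃ + y₄] = 0.333333·(28.954) = 9.65133.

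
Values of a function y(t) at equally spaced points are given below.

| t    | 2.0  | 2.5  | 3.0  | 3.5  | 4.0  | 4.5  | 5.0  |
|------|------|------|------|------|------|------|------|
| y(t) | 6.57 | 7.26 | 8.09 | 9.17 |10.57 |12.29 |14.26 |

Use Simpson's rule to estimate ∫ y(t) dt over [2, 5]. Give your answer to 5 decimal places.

h = 0.5, n = 6.
(h/3)·[y₀ + 4y₁ + 2y₂ + 4y₃ + 2y₄ + 4y₅ + y₆] = 0.166667·(173.03) = 28.83833.

28.83833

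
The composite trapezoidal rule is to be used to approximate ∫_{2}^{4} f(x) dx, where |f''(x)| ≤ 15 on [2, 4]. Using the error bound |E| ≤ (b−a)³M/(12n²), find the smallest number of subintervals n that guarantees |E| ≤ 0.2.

Need 120/(12n²) ≤ 0.2.
n² ≥ 120/(12·0.2) = 50 ⇒ n ≥ 7.0711, so the smallest n is 8.

8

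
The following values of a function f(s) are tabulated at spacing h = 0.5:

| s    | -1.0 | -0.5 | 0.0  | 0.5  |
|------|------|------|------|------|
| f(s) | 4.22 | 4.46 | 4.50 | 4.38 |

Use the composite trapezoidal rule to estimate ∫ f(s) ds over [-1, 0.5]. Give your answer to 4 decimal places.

6.6300

h = 0.5, n = 3.
(h/2)·[y₀ + 2y₁ + 2y₂ + y₃] = 0.25·(26.52) = 6.6300.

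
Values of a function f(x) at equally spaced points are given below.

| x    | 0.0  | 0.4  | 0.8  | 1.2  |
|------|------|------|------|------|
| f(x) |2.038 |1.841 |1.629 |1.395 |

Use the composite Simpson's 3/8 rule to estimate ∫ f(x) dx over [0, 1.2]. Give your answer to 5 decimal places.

2.07645

h = 0.4, n = 3.
(3h/8)·[y₀ + 3y₁ + 3y₂ + y₃] = 0.15·(13.843) = 2.07645.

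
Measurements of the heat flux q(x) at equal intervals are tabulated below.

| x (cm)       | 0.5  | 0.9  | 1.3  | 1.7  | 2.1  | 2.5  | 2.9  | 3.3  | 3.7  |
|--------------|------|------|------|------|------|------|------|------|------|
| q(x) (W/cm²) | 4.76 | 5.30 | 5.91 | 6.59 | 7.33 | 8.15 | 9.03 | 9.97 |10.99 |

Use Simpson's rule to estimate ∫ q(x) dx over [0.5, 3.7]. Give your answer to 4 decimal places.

24.0440

h = 0.4, n = 8.
(h/3)·[y₀ + 4y₁ + 2y₂ + 4y₃ + 2y₄ + 4y₅ + 2y₆ + 4y₇ + y₈] = 0.133333·(180.33) = 24.0440.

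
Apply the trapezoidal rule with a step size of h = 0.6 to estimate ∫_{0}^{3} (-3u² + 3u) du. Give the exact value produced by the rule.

-14.04

h = (3 − 0)/5 = 0.6.
Nodes u₀,…,u₅ = 0, 0.6, 1.2, 1.8, 2.4, 3.
f(u) = -3u² + 3u: f₀=0, f₁=0.72, f₂=-0.72, f₃=-4.32, f₄=-10.08, f₅=-18.
(h/2)·[f₀ + 2f₁ + 2f₂ + 2f₃ + 2f₄ + f₅] = 0.3·(-46.8) = -14.04.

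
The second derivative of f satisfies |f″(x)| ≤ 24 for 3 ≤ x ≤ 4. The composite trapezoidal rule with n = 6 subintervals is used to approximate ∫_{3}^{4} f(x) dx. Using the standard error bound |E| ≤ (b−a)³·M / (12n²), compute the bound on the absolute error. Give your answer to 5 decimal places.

|E| ≤ (1)³·24 / (12·6²) = 24/432 = 0.05556.

0.05556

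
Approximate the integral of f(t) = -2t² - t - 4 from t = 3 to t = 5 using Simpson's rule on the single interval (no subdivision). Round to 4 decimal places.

S = (b−a)/6 · [f(3) + 4f(4) + f(5)] = 0.333333·[(-25) + 4·(-40) + (-59)] = -81.3333.

-81.3333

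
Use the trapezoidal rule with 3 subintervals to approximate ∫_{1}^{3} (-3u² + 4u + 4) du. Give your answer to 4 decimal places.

-2.4444

h = (3 − 1)/3 = 0.666667.
Nodes u₀,…,u₃ = 1, 1.666667, 2.333333, 3.
f(u) = -3u² + 4u + 4: f₀=5, f₁=2.333333, f₂=-3, f₃=-11.
(h/2)·[f₀ + 2f₁ + 2f₂ + f₃] = 0.333333·(-7.333333) = -2.4444.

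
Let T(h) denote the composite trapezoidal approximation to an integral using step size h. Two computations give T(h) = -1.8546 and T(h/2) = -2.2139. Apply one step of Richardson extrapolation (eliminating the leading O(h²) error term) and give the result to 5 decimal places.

R = (4·T(h/2) − T(h)) / 3 = (4·(-2.2139) − (-1.8546))/3 = (-7.0010)/3 = -2.33367.

-2.33367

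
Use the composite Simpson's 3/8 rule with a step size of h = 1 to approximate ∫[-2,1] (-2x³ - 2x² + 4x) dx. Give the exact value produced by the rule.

h = (1 − (-2))/3 = 1.
Nodes x₀,…,x₃ = -2, -1, 0, 1.
f(x) = -2x³ - 2x² + 4x: f₀=0, f₁=-4, f₂=0, f₃=0.
(3h/8)·[f₀ + 3f₁ + 3f₂ + f₃] = 0.375·(-12) = -4.5.

-4.5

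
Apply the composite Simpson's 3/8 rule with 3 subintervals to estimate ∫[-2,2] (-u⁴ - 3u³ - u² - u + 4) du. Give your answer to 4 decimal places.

-5.9259

h = (2 − (-2))/3 = 1.333333.
Nodes u₀,…,u₃ = -2, -0.666667, 0.666667, 2.
f(u) = -u⁴ - 3u³ - u² - u + 4: f₀=10, f₁=4.913580, f₂=1.802469, f₃=-42.
(3h/8)·[f₀ + 3f₁ + 3f₂ + f₃] = 0.5·(-11.851852) = -5.9259.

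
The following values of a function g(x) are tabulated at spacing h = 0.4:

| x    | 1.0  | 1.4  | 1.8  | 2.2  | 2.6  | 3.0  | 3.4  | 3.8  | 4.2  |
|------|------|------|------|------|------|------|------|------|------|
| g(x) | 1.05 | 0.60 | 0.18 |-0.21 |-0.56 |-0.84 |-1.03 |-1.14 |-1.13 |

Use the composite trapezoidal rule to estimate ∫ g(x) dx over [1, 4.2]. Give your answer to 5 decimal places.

-1.21600

h = 0.4, n = 8.
(h/2)·[y₀ + 2y₁ + 2y₂ + 2y₃ + 2y₄ + 2y₅ + 2y₆ + 2y₇ + y₈] = 0.2·(-6.08) = -1.21600.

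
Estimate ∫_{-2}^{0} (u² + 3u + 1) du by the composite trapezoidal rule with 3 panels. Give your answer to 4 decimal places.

h = (0 − (-2))/3 = 0.666667.
Nodes u₀,…,u₃ = -2, -1.333333, -0.666667, 0.
f(u) = u² + 3u + 1: f₀=-1, f₁=-1.222222, f₂=-0.555556, f₃=1.
(h/2)·[f₀ + 2f₁ + 2f₂ + f₃] = 0.333333·(-3.555556) = -1.1852.

-1.1852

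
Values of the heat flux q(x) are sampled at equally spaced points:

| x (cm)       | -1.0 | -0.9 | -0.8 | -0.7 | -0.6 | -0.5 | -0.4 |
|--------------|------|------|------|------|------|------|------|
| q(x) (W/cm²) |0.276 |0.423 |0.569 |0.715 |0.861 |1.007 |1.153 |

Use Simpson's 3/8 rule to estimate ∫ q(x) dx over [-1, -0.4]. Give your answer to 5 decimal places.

h = 0.1, n = 6.
(3h/8)·[y₀ + 3y₁ + 3y₂ + 2y₃ + 3y₄ + 3y₅ + y₆] = 0.0375·(11.439) = 0.42896.

0.42896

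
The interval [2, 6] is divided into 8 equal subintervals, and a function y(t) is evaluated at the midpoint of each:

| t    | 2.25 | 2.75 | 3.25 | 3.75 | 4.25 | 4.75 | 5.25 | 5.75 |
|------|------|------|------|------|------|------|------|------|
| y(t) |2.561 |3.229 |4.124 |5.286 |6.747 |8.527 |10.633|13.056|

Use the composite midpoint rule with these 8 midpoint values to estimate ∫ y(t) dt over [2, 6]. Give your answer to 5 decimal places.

27.08150

h = 0.5, n = 8.
h·[y(m₁) + y(m₂) + y(m₃) + y(m₄) + y(m₅) + y(m₆) + y(m₇) + y(m₈)] = 0.5·(54.163) = 27.08150.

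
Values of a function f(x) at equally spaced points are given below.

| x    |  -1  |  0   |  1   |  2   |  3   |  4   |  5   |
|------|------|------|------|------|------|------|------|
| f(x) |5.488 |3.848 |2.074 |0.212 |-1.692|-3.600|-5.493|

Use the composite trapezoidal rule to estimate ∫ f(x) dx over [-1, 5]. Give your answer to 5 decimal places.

0.83950

h = 1, n = 6.
(h/2)·[y₀ + 2y₁ + 2y₂ + 2y₃ + 2y₄ + 2y₅ + y₆] = 0.5·(1.679) = 0.83950.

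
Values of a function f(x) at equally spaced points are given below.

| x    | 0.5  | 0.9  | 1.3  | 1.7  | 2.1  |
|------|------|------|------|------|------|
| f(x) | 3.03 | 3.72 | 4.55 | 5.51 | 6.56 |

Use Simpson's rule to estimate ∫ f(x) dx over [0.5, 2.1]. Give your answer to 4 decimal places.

h = 0.4, n = 4.
(h/3)·[y₀ + 4y₁ + 2y₂ + 4y₃ + y₄] = 0.133333·(55.61) = 7.4147.

7.4147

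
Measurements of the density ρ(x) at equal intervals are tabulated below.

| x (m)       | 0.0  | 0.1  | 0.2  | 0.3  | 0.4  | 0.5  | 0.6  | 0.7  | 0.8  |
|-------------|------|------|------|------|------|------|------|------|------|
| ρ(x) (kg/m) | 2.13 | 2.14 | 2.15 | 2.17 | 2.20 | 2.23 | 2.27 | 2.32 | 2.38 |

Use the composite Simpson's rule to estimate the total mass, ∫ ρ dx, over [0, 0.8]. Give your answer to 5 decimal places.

1.77300

h = 0.1, n = 8.
(h/3)·[y₀ + 4y₁ + 2y₂ + 4y₃ + 2y₄ + 4y₅ + 2y₆ + 4y₇ + y₈] = 0.033333·(53.19) = 1.77300.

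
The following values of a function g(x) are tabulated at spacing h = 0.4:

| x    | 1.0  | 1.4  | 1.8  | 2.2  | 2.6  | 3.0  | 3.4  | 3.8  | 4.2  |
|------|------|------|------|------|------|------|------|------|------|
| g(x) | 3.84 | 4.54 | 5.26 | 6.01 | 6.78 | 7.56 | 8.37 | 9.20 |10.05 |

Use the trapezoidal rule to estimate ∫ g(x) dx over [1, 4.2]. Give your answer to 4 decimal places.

21.8660

h = 0.4, n = 8.
(h/2)·[y₀ + 2y₁ + 2y₂ + 2y₃ + 2y₄ + 2y₅ + 2y₆ + 2y₇ + y₈] = 0.2·(109.33) = 21.8660.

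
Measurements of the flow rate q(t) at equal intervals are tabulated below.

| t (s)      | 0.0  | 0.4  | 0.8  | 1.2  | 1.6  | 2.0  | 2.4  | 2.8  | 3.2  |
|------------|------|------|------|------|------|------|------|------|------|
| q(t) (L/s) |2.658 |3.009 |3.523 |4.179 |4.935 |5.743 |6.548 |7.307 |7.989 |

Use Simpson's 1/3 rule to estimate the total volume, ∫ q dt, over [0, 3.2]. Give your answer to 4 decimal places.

16.2148

h = 0.4, n = 8.
(h/3)·[y₀ + 4y₁ + 2y₂ + 4y₃ + 2y₄ + 4y₅ + 2y₆ + 4y₇ + y₈] = 0.133333·(121.611) = 16.2148.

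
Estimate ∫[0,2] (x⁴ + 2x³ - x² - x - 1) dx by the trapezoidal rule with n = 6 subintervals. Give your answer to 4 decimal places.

h = (2 − 0)/6 = 0.333333.
Nodes x₀,…,x₆ = 0, 0.333333, 0.666667, 1, 1.333333, 1.666667, 2.
f(x) = x⁴ + 2x³ - x² - x - 1: f₀=-1, f₁=-1.358025, f₂=-1.320988, f₃=0, f₄=3.790123, f₅=11.530864, f₆=25.
(h/2)·[f₀ + 2f₁ + 2f₂ + 2f₃ + 2f₄ + 2f₅ + f₆] = 0.166667·(49.283951) = 8.2140.

8.2140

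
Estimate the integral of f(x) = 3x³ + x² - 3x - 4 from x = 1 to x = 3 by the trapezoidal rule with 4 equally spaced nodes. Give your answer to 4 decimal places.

h = (3 − 1)/3 = 0.666667.
Nodes x₀,…,x₃ = 1, 1.666667, 2.333333, 3.
f(x) = 3x³ + x² - 3x - 4: f₀=-3, f₁=7.666667, f₂=32.555556, f₃=77.
(h/2)·[f₀ + 2f₁ + 2f₂ + f₃] = 0.333333·(154.444444) = 51.4815.

51.4815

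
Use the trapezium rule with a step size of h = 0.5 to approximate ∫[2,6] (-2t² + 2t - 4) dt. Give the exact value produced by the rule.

-123

h = (6 − 2)/8 = 0.5.
Nodes t₀,…,t₈ = 2, 2.5, 3, 3.5, 4, 4.5, 5, 5.5, 6.
f(t) = -2t² + 2t - 4: f₀=-8, f₁=-11.5, f₂=-16, f₃=-21.5, f₄=-28, f₅=-35.5, f₆=-44, f₇=-53.5, f₈=-64.
(h/2)·[f₀ + 2f₁ + 2f₂ + 2f₃ + 2f₄ + 2f₅ + 2f₆ + 2f₇ + f₈] = 0.25·(-492) = -123.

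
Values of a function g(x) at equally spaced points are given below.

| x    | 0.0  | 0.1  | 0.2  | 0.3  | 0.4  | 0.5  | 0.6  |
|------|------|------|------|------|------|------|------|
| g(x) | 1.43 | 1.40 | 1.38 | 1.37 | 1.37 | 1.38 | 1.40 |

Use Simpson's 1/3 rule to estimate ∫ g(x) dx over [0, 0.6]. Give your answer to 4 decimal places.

0.8310

h = 0.1, n = 6.
(h/3)·[y₀ + 4y₁ + 2y₂ + 4y₃ + 2y₄ + 4y₅ + y₆] = 0.033333·(24.93) = 0.8310.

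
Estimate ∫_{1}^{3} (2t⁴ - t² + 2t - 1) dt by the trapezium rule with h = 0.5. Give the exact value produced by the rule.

h = (3 − 1)/4 = 0.5.
Nodes t₀,…,t₄ = 1, 1.5, 2, 2.5, 3.
f(t) = 2t⁴ - t² + 2t - 1: f₀=2, f₁=9.875, f₂=31, f₃=75.875, f₄=158.
(h/2)·[f₀ + 2f₁ + 2f₂ + 2f₃ + f₄] = 0.25·(393.5) = 98.375.

98.375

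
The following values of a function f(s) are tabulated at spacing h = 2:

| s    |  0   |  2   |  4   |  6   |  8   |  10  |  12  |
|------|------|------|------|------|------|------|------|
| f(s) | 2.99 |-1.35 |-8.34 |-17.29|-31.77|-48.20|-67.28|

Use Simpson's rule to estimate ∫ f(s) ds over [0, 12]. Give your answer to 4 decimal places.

-274.5800

h = 2, n = 6.
(h/3)·[y₀ + 4y₁ + 2y₂ + 4y₃ + 2y₄ + 4y₅ + y₆] = 0.666667·(-411.87) = -274.5800.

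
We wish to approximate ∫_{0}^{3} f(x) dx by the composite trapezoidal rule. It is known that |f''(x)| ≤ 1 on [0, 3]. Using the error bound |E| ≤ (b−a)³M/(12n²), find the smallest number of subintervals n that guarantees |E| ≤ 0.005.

Need 27/(12n²) ≤ 0.005.
n² ≥ 27/(12·0.005) = 450 ⇒ n ≥ 21.2132, so the smallest n is 22.

22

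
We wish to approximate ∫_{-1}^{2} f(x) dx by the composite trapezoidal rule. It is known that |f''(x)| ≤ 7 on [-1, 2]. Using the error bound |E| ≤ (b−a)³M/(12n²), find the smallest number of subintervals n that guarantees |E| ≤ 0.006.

52

Need 189/(12n²) ≤ 0.006.
n² ≥ 189/(12·0.006) = 2625 ⇒ n ≥ 51.2348, so the smallest n is 52.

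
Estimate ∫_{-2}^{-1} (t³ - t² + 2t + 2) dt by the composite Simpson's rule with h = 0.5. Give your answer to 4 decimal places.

h = (-1 − (-2))/2 = 0.5.
Nodes t₀,…,t₂ = -2, -1.5, -1.
f(t) = t³ - t² + 2t + 2: f₀=-14, f₁=-6.625, f₂=-2.
(h/3)·[f₀ + 4f₁ + f₂] = 0.166667·(-42.5) = -7.0833.

-7.0833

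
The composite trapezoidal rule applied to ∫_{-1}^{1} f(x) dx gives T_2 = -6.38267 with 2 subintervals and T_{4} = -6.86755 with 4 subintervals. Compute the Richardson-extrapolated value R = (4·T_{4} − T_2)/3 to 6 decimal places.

R = (4·T_{4} − T_2) / 3 = (4·(-6.86755) − (-6.38267))/3 = (-21.08753)/3 = -7.029177.

-7.029177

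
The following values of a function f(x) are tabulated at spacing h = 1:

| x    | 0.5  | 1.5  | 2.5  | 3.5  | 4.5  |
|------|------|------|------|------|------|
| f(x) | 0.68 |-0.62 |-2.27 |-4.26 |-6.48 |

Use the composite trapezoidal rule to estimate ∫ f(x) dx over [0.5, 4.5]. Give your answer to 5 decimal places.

h = 1, n = 4.
(h/2)·[y₀ + 2y₁ + 2y₂ + 2y₃ + y₄] = 0.5·(-20.10) = -10.05000.

-10.05000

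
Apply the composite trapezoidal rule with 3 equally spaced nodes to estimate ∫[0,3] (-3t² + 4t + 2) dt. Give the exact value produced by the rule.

h = (3 − 0)/2 = 1.5.
Nodes t₀,…,t₂ = 0, 1.5, 3.
f(t) = -3t² + 4t + 2: f₀=2, f₁=1.25, f₂=-13.
(h/2)·[f₀ + 2f₁ + f₂] = 0.75·(-8.5) = -6.375.

-6.375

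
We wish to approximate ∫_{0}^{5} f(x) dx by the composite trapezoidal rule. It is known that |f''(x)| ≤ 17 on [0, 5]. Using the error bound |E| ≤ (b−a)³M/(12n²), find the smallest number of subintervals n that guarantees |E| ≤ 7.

6

Need 2125/(12n²) ≤ 7.
n² ≥ 2125/(12·7) = 25.2976 ⇒ n ≥ 5.0297, so the smallest n is 6.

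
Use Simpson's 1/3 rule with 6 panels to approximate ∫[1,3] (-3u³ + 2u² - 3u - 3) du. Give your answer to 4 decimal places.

h = (3 − 1)/6 = 0.333333.
Nodes u₀,…,u₆ = 1, 1.333333, 1.666667, 2, 2.333333, 2.666667, 3.
f(u) = -3u³ + 2u² - 3u - 3: f₀=-7, f₁=-10.555556, f₂=-16.333333, f₃=-25, f₄=-37.222222, f₅=-53.666667, f₆=-75.
(h/3)·[f₀ + 4f₁ + 2f₂ + 4f₃ + 2f₄ + 4f₅ + f₆] = 0.111111·(-546) = -60.6667.

-60.6667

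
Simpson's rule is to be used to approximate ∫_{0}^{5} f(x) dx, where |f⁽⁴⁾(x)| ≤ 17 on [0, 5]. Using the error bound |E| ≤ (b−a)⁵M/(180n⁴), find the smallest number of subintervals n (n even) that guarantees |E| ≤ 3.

Need 53125/(180n⁴) ≤ 3.
n⁴ ≥ 53125/(180·3) = 98.3796 ⇒ n ≥ 3.1494, so the smallest even n is 4. (n must be even for Simpson's rule.)

4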